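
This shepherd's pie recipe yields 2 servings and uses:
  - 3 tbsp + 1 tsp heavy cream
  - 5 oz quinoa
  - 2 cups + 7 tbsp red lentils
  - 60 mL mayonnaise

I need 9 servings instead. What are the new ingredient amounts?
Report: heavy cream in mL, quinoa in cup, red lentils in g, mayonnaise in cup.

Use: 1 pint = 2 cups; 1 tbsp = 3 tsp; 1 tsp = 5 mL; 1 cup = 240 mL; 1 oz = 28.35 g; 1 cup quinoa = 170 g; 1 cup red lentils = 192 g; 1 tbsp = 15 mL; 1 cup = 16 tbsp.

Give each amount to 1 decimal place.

Scaling factor: 9/2 = 4.5.
heavy cream: (3 tbsp + 1 tsp = 10/3 tbsp) × 9/2 × 15 mL/tbsp = 225.0 mL
quinoa: 5 oz × 9/2 × 28.35 g/oz ÷ 170 g/cup ≈ 3.8 cup
red lentils: (2 cup + 7 tbsp = 2.4375 cup) × 9/2 × 192 g/cup = 2106.0 g
mayonnaise: 60 mL × 9/2 ÷ 240 mL/cup ≈ 1.1 cup

heavy cream: 225.0 mL; quinoa: 3.8 cup; red lentils: 2106.0 g; mayonnaise: 1.1 cup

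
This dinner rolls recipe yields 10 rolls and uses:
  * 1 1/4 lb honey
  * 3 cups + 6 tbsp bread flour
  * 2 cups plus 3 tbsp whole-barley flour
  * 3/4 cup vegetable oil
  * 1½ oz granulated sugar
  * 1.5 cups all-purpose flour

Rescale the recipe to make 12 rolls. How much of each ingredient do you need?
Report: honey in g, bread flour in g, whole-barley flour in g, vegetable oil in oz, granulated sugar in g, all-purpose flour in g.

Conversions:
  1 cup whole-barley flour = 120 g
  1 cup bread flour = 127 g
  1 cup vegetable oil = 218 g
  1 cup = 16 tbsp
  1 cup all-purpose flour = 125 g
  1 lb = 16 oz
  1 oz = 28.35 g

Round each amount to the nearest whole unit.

honey: 680 g; bread flour: 514 g; whole-barley flour: 315 g; vegetable oil: 7 oz; granulated sugar: 51 g; all-purpose flour: 225 g

Scaling factor: 12/10 = 6/5 = 1.2.
honey: 1.25 lb × 6/5 × 16 oz/lb × 28.35 g/oz ≈ 680 g
bread flour: (3 cup + 6 tbsp = 3.375 cup) × 6/5 × 127 g/cup ≈ 514 g
whole-barley flour: (2 cup + 3 tbsp = 2.1875 cup) × 6/5 × 120 g/cup = 315 g
vegetable oil: 0.75 cup × 6/5 × 218 g/cup ÷ 28.35 g/oz ≈ 7 oz
granulated sugar: 1.5 oz × 6/5 × 28.35 g/oz ≈ 51 g
all-purpose flour: 1.5 cup × 6/5 × 125 g/cup = 225 g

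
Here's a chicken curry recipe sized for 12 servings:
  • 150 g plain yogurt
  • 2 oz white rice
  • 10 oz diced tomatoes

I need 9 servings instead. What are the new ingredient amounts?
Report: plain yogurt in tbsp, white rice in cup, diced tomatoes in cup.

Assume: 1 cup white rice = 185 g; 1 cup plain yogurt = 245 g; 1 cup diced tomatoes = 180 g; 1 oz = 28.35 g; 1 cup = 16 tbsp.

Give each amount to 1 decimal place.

Scaling factor: 9/12 = 3/4 = 0.75.
plain yogurt: 150 g × 3/4 ÷ 245 g/cup × 16 tbsp/cup ≈ 7.3 tbsp
white rice: 2 oz × 3/4 × 28.35 g/oz ÷ 185 g/cup ≈ 0.2 cup
diced tomatoes: 10 oz × 3/4 × 28.35 g/oz ÷ 180 g/cup ≈ 1.2 cup

plain yogurt: 7.3 tbsp; white rice: 0.2 cup; diced tomatoes: 1.2 cup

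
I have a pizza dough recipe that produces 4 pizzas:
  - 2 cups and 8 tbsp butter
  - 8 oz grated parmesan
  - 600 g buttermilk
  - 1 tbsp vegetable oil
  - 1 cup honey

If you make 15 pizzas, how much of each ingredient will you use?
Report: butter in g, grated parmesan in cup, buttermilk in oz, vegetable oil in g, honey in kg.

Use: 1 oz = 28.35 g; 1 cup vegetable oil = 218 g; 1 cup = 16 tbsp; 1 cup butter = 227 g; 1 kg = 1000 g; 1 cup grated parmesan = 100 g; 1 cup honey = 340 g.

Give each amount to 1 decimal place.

butter: 2128.1 g; grated parmesan: 8.5 cup; buttermilk: 79.4 oz; vegetable oil: 51.1 g; honey: 1.3 kg

Scaling factor: 15/4 = 3.75.
butter: (2 cup + 8 tbsp = 2.5 cup) × 15/4 × 227 g/cup ≈ 2128.1 g
grated parmesan: 8 oz × 15/4 × 28.35 g/oz ÷ 100 g/cup ≈ 8.5 cup
buttermilk: 600 g × 15/4 ÷ 28.35 g/oz ≈ 79.4 oz
vegetable oil: 1 tbsp × 15/4 ÷ 16 tbsp/cup × 218 g/cup ≈ 51.1 g
honey: 1 cup × 15/4 × 340 g/cup ÷ 1000 g/kg ≈ 1.3 kg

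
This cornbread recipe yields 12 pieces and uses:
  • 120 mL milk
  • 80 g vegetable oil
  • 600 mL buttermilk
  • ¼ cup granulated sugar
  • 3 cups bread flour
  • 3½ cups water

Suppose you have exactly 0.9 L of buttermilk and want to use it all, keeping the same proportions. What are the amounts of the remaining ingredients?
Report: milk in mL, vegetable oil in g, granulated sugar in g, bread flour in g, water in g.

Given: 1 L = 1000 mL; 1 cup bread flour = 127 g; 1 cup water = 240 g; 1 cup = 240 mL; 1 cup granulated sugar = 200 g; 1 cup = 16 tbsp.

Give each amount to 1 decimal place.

milk: 180.0 mL; vegetable oil: 120.0 g; granulated sugar: 75.0 g; bread flour: 571.5 g; water: 1260.0 g

The original recipe has 0.6 L of buttermilk, so the scaling factor is 0.9 ÷ 0.6 = 3/2 = 1.5.
milk: 120 mL × 3/2 = 180.0 mL
vegetable oil: 80 g × 3/2 = 120.0 g
granulated sugar: 0.25 cup × 3/2 × 200 g/cup = 75.0 g
bread flour: 3 cup × 3/2 × 127 g/cup = 571.5 g
water: 3.5 cup × 3/2 × 240 g/cup = 1260.0 g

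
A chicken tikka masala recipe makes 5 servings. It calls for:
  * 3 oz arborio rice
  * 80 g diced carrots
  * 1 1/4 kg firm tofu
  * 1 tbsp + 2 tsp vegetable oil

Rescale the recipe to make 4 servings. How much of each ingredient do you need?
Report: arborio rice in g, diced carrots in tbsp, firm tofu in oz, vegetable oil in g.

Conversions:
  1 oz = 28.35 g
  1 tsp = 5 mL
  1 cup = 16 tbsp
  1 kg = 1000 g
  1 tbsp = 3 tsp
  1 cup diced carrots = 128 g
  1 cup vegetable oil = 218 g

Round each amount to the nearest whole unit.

Scaling factor: 4/5 = 0.8.
arborio rice: 3 oz × 4/5 × 28.35 g/oz ≈ 68 g
diced carrots: 80 g × 4/5 ÷ 128 g/cup × 16 tbsp/cup = 8 tbsp
firm tofu: 1.25 kg × 4/5 × 1000 g/kg ÷ 28.35 g/oz ≈ 35 oz
vegetable oil: (1 tbsp + 2 tsp = 5/3 tbsp) × 4/5 ÷ 16 tbsp/cup × 218 g/cup ≈ 18 g

arborio rice: 68 g; diced carrots: 8 tbsp; firm tofu: 35 oz; vegetable oil: 18 g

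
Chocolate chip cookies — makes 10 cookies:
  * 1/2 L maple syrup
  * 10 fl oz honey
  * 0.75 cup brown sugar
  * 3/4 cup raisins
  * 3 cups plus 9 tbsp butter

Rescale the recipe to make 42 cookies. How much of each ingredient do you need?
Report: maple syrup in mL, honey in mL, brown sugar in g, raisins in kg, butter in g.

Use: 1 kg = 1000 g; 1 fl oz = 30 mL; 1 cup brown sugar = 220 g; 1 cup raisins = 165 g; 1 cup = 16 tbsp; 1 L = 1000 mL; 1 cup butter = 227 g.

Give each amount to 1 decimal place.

maple syrup: 2100.0 mL; honey: 1260.0 mL; brown sugar: 693.0 g; raisins: 0.5 kg; butter: 3396.5 g

Scaling factor: 42/10 = 21/5 = 4.2.
maple syrup: 0.5 L × 21/5 × 1000 mL/L = 2100.0 mL
honey: 10 fl oz × 21/5 × 30 mL/fl oz = 1260.0 mL
brown sugar: 0.75 cup × 21/5 × 220 g/cup = 693.0 g
raisins: 0.75 cup × 21/5 × 165 g/cup ÷ 1000 g/kg ≈ 0.5 kg
butter: (3 cup + 9 tbsp = 3.5625 cup) × 21/5 × 227 g/cup ≈ 3396.5 g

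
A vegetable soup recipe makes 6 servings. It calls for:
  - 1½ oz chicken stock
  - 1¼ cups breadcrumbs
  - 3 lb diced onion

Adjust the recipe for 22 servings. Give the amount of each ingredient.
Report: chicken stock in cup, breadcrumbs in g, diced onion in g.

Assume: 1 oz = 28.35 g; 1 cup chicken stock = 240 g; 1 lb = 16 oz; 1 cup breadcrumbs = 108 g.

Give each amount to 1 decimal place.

Scaling factor: 22/6 = 11/3.
chicken stock: 1.5 oz × 11/3 × 28.35 g/oz ÷ 240 g/cup ≈ 0.6 cup
breadcrumbs: 1.25 cup × 11/3 × 108 g/cup = 495.0 g
diced onion: 3 lb × 11/3 × 16 oz/lb × 28.35 g/oz = 4989.6 g

chicken stock: 0.6 cup; breadcrumbs: 495.0 g; diced onion: 4989.6 g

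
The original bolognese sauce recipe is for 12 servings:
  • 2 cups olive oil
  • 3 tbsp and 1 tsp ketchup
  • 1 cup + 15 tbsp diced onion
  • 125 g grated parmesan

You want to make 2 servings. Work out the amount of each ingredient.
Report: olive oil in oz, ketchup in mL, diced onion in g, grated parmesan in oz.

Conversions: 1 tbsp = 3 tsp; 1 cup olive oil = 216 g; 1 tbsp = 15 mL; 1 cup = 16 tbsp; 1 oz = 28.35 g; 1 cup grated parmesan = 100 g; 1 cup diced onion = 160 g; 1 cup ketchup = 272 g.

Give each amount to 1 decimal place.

Scaling factor: 2/12 = 1/6.
olive oil: 2 cup × 1/6 × 216 g/cup ÷ 28.35 g/oz ≈ 2.5 oz
ketchup: (3 tbsp + 1 tsp = 10/3 tbsp) × 1/6 × 15 mL/tbsp ≈ 8.3 mL
diced onion: (1 cup + 15 tbsp = 1.9375 cup) × 1/6 × 160 g/cup ≈ 51.7 g
grated parmesan: 125 g × 1/6 ÷ 28.35 g/oz ≈ 0.7 oz

olive oil: 2.5 oz; ketchup: 8.3 mL; diced onion: 51.7 g; grated parmesan: 0.7 oz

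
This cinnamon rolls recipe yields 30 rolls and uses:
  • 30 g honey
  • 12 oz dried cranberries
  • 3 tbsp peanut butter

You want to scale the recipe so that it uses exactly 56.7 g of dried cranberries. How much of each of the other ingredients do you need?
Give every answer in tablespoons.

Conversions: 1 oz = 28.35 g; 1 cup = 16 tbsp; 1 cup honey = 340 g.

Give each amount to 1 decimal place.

honey: 0.2 tbsp; peanut butter: 0.5 tbsp

The original recipe has 340.2 g of dried cranberries, so the scaling factor is 56.7 ÷ 340.2 = 1/6.
honey: 30 g × 1/6 ÷ 340 g/cup × 16 tbsp/cup ≈ 0.2 tbsp
peanut butter: 3 tbsp × 1/6 = 0.5 tbsp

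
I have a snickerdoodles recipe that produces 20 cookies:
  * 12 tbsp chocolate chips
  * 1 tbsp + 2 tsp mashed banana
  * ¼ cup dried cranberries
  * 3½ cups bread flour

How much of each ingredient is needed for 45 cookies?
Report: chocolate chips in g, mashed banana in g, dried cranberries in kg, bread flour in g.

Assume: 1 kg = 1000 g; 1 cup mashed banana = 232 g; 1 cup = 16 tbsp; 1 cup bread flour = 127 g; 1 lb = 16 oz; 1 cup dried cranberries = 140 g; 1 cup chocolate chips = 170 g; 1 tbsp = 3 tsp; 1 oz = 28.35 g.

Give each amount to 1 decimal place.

Scaling factor: 45/20 = 9/4 = 2.25.
chocolate chips: 12 tbsp × 9/4 ÷ 16 tbsp/cup × 170 g/cup ≈ 286.9 g
mashed banana: (1 tbsp + 2 tsp = 5/3 tbsp) × 9/4 ÷ 16 tbsp/cup × 232 g/cup ≈ 54.4 g
dried cranberries: 0.25 cup × 9/4 × 140 g/cup ÷ 1000 g/kg ≈ 0.1 kg
bread flour: 3.5 cup × 9/4 × 127 g/cup ≈ 1000.1 g

chocolate chips: 286.9 g; mashed banana: 54.4 g; dried cranberries: 0.1 kg; bread flour: 1000.1 g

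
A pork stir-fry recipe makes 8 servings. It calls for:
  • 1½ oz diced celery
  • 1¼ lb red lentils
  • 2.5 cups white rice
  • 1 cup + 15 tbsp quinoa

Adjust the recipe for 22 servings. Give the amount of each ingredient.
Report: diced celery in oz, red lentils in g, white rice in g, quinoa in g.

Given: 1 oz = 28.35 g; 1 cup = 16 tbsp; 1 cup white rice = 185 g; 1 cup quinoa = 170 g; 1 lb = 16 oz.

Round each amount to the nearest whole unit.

diced celery: 4 oz; red lentils: 1559 g; white rice: 1272 g; quinoa: 906 g

Scaling factor: 22/8 = 11/4 = 2.75.
diced celery: 1.5 oz × 11/4 ≈ 4 oz
red lentils: 1.25 lb × 11/4 × 16 oz/lb × 28.35 g/oz ≈ 1559 g
white rice: 2.5 cup × 11/4 × 185 g/cup ≈ 1272 g
quinoa: (1 cup + 15 tbsp = 1.9375 cup) × 11/4 × 170 g/cup ≈ 906 g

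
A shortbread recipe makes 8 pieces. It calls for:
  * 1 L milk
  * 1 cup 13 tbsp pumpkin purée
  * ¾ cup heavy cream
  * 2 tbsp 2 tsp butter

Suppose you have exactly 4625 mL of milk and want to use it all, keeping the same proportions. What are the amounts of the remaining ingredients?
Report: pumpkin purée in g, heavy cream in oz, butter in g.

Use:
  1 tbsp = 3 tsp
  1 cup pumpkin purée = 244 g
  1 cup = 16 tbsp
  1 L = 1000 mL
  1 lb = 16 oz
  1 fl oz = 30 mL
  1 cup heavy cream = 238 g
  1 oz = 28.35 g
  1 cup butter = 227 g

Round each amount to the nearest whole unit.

The original recipe has 1000 mL of milk, so the scaling factor is 4625 ÷ 1000 = 37/8 = 4.625.
pumpkin purée: (1 cup + 13 tbsp = 1.8125 cup) × 37/8 × 244 g/cup ≈ 2045 g
heavy cream: 0.75 cup × 37/8 × 238 g/cup ÷ 28.35 g/oz ≈ 29 oz
butter: (2 tbsp + 2 tsp = 8/3 tbsp) × 37/8 ÷ 16 tbsp/cup × 227 g/cup ≈ 175 g

pumpkin purée: 2045 g; heavy cream: 29 oz; butter: 175 g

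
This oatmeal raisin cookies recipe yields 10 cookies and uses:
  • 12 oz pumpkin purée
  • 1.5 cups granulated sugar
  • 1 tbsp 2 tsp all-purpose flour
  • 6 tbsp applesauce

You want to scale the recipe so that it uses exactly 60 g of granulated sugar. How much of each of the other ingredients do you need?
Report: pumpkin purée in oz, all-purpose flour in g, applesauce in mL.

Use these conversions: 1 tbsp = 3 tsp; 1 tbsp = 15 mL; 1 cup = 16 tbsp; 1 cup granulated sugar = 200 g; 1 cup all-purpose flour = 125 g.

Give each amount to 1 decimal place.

The original recipe has 300 g of granulated sugar, so the scaling factor is 60 ÷ 300 = 1/5 = 0.2.
pumpkin purée: 12 oz × 1/5 = 2.4 oz
all-purpose flour: (1 tbsp + 2 tsp = 5/3 tbsp) × 1/5 ÷ 16 tbsp/cup × 125 g/cup ≈ 2.6 g
applesauce: 6 tbsp × 1/5 × 15 mL/tbsp = 18.0 mL

pumpkin purée: 2.4 oz; all-purpose flour: 2.6 g; applesauce: 18.0 mL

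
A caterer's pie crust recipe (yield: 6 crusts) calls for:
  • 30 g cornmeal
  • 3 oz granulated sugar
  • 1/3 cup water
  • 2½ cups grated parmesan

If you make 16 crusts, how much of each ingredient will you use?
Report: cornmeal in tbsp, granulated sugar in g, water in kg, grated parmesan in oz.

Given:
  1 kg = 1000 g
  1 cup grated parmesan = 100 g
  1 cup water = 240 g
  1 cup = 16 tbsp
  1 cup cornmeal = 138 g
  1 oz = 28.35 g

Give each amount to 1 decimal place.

cornmeal: 9.3 tbsp; granulated sugar: 226.8 g; water: 0.2 kg; grated parmesan: 23.5 oz

Scaling factor: 16/6 = 8/3.
cornmeal: 30 g × 8/3 ÷ 138 g/cup × 16 tbsp/cup ≈ 9.3 tbsp
granulated sugar: 3 oz × 8/3 × 28.35 g/oz = 226.8 g
water: 1/3 cup × 8/3 × 240 g/cup ÷ 1000 g/kg ≈ 0.2 kg
grated parmesan: 2.5 cup × 8/3 × 100 g/cup ÷ 28.35 g/oz ≈ 23.5 oz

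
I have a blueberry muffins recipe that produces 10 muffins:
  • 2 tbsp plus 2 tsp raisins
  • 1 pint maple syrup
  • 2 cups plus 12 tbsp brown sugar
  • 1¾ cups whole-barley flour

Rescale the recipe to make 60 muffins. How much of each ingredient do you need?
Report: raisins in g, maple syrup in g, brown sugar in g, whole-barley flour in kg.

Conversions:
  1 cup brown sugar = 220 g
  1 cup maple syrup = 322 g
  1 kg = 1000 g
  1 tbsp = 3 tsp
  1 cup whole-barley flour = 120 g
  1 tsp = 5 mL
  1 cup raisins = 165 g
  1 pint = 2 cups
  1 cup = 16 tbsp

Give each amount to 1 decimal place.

raisins: 165.0 g; maple syrup: 3864.0 g; brown sugar: 3630.0 g; whole-barley flour: 1.3 kg

Scaling factor: 60/10 = 6.
raisins: (2 tbsp + 2 tsp = 8/3 tbsp) × 6 ÷ 16 tbsp/cup × 165 g/cup = 165.0 g
maple syrup: 1 pint × 6 × 2 cup/pint × 322 g/cup = 3864.0 g
brown sugar: (2 cup + 12 tbsp = 2.75 cup) × 6 × 220 g/cup = 3630.0 g
whole-barley flour: 1.75 cup × 6 × 120 g/cup ÷ 1000 g/kg ≈ 1.3 kg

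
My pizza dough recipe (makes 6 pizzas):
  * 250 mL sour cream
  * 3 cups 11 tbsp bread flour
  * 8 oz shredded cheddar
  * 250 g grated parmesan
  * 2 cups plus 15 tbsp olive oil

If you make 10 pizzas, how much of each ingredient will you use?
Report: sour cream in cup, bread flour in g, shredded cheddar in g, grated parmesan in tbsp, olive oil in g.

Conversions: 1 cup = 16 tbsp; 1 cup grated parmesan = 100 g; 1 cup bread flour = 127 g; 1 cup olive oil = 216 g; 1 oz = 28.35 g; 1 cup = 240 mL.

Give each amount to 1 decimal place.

sour cream: 1.7 cup; bread flour: 780.5 g; shredded cheddar: 378.0 g; grated parmesan: 66.7 tbsp; olive oil: 1057.5 g

Scaling factor: 10/6 = 5/3.
sour cream: 250 mL × 5/3 ÷ 240 mL/cup ≈ 1.7 cup
bread flour: (3 cup + 11 tbsp = 3.6875 cup) × 5/3 × 127 g/cup ≈ 780.5 g
shredded cheddar: 8 oz × 5/3 × 28.35 g/oz = 378.0 g
grated parmesan: 250 g × 5/3 ÷ 100 g/cup × 16 tbsp/cup ≈ 66.7 tbsp
olive oil: (2 cup + 15 tbsp = 2.9375 cup) × 5/3 × 216 g/cup = 1057.5 g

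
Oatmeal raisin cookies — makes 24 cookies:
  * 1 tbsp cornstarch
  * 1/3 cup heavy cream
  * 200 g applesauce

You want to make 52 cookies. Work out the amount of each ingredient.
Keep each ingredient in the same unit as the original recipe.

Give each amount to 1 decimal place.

cornstarch: 2.2 tbsp; heavy cream: 0.7 cup; applesauce: 433.3 g

Scaling factor: 52/24 = 13/6.
cornstarch: 1 tbsp × 13/6 ≈ 2.2 tbsp
heavy cream: 1/3 cup × 13/6 ≈ 0.7 cup
applesauce: 200 g × 13/6 ≈ 433.3 g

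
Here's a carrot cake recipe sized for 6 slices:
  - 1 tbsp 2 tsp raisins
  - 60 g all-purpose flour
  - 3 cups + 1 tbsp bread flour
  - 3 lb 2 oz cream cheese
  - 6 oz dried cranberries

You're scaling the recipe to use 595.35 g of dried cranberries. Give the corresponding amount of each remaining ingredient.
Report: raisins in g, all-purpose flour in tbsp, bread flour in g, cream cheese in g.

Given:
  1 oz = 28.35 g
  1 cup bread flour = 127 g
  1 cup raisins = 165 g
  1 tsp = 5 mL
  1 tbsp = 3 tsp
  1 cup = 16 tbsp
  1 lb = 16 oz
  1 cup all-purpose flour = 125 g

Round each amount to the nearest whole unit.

The original recipe has 170.1 g of dried cranberries, so the scaling factor is 595.35 ÷ 170.1 = 7/2 = 3.5.
raisins: (1 tbsp + 2 tsp = 5/3 tbsp) × 7/2 ÷ 16 tbsp/cup × 165 g/cup ≈ 60 g
all-purpose flour: 60 g × 7/2 ÷ 125 g/cup × 16 tbsp/cup ≈ 27 tbsp
bread flour: (3 cup + 1 tbsp = 3.0625 cup) × 7/2 × 127 g/cup ≈ 1361 g
cream cheese: (3 lb + 2 oz = 3.125 lb) × 7/2 × 16 oz/lb × 28.35 g/oz ≈ 4961 g

raisins: 60 g; all-purpose flour: 27 tbsp; bread flour: 1361 g; cream cheese: 4961 g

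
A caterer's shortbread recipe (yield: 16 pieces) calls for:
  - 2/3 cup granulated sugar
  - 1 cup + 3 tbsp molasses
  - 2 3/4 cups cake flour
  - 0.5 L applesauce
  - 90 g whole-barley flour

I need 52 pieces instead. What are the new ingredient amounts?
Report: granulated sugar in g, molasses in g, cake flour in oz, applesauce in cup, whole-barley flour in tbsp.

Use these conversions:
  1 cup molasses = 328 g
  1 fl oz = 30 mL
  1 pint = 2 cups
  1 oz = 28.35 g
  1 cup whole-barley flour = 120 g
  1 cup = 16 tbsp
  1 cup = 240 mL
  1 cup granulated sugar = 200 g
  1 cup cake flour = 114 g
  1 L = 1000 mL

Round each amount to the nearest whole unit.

granulated sugar: 433 g; molasses: 1266 g; cake flour: 36 oz; applesauce: 7 cup; whole-barley flour: 39 tbsp

Scaling factor: 52/16 = 13/4 = 3.25.
granulated sugar: 2/3 cup × 13/4 × 200 g/cup ≈ 433 g
molasses: (1 cup + 3 tbsp = 1.1875 cup) × 13/4 × 328 g/cup ≈ 1266 g
cake flour: 2.75 cup × 13/4 × 114 g/cup ÷ 28.35 g/oz ≈ 36 oz
applesauce: 0.5 L × 13/4 × 1000 mL/L ÷ 240 mL/cup ≈ 7 cup
whole-barley flour: 90 g × 13/4 ÷ 120 g/cup × 16 tbsp/cup = 39 tbsp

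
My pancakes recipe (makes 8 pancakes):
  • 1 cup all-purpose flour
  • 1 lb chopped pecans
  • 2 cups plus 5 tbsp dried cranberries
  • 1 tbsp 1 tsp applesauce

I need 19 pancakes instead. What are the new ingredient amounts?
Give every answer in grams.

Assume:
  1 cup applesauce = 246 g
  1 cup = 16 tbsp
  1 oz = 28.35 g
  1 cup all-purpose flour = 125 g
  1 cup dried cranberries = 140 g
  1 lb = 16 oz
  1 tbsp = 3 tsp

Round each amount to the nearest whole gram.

all-purpose flour: 297 g; chopped pecans: 1077 g; dried cranberries: 769 g; applesauce: 49 g

Scaling factor: 19/8 = 2.375.
all-purpose flour: 1 cup × 19/8 × 125 g/cup ≈ 297 g
chopped pecans: 1 lb × 19/8 × 16 oz/lb × 28.35 g/oz ≈ 1077 g
dried cranberries: (2 cup + 5 tbsp = 2.3125 cup) × 19/8 × 140 g/cup ≈ 769 g
applesauce: (1 tbsp + 1 tsp = 4/3 tbsp) × 19/8 ÷ 16 tbsp/cup × 246 g/cup ≈ 49 g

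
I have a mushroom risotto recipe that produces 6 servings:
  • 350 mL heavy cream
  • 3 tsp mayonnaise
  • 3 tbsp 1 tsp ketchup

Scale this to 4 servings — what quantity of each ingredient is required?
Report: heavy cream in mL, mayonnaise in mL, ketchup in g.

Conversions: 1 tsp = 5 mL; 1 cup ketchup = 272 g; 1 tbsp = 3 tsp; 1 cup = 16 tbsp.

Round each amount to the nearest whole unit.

heavy cream: 233 mL; mayonnaise: 10 mL; ketchup: 38 g

Scaling factor: 4/6 = 2/3.
heavy cream: 350 mL × 2/3 ≈ 233 mL
mayonnaise: 3 tsp × 2/3 × 5 mL/tsp = 10 mL
ketchup: (3 tbsp + 1 tsp = 10/3 tbsp) × 2/3 ÷ 16 tbsp/cup × 272 g/cup ≈ 38 g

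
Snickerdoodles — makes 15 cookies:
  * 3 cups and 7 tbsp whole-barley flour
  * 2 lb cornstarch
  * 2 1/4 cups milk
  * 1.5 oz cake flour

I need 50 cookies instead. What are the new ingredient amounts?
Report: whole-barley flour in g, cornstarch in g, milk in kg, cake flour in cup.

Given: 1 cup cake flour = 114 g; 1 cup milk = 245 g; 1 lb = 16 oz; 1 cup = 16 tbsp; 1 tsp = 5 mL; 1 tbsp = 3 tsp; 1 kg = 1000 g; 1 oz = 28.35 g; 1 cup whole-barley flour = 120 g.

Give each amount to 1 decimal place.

whole-barley flour: 1375.0 g; cornstarch: 3024.0 g; milk: 1.8 kg; cake flour: 1.2 cup

Scaling factor: 50/15 = 10/3.
whole-barley flour: (3 cup + 7 tbsp = 3.4375 cup) × 10/3 × 120 g/cup = 1375.0 g
cornstarch: 2 lb × 10/3 × 16 oz/lb × 28.35 g/oz = 3024.0 g
milk: 2.25 cup × 10/3 × 245 g/cup ÷ 1000 g/kg ≈ 1.8 kg
cake flour: 1.5 oz × 10/3 × 28.35 g/oz ÷ 114 g/cup ≈ 1.2 cup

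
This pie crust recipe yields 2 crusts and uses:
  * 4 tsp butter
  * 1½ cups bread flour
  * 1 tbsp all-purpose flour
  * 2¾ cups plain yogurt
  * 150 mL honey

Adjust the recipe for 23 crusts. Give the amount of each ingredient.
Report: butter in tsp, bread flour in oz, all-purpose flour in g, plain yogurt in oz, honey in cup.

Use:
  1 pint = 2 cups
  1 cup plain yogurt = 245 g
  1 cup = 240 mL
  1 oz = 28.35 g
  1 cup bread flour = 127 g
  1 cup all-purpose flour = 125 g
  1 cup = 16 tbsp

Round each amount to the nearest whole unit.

butter: 46 tsp; bread flour: 77 oz; all-purpose flour: 90 g; plain yogurt: 273 oz; honey: 7 cup

Scaling factor: 23/2 = 11.5.
butter: 4 tsp × 23/2 = 46 tsp
bread flour: 1.5 cup × 23/2 × 127 g/cup ÷ 28.35 g/oz ≈ 77 oz
all-purpose flour: 1 tbsp × 23/2 ÷ 16 tbsp/cup × 125 g/cup ≈ 90 g
plain yogurt: 2.75 cup × 23/2 × 245 g/cup ÷ 28.35 g/oz ≈ 273 oz
honey: 150 mL × 23/2 ÷ 240 mL/cup ≈ 7 cup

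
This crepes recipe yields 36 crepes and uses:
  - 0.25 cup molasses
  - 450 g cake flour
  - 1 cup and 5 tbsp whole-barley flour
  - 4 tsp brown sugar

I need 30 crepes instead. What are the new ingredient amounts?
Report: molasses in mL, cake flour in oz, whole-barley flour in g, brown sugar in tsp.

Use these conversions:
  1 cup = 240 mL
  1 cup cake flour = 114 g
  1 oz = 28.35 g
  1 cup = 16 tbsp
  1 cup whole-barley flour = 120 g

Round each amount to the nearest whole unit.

molasses: 50 mL; cake flour: 13 oz; whole-barley flour: 131 g; brown sugar: 3 tsp

Scaling factor: 30/36 = 5/6.
molasses: 0.25 cup × 5/6 × 240 mL/cup = 50 mL
cake flour: 450 g × 5/6 ÷ 28.35 g/oz ≈ 13 oz
whole-barley flour: (1 cup + 5 tbsp = 1.3125 cup) × 5/6 × 120 g/cup ≈ 131 g
brown sugar: 4 tsp × 5/6 ≈ 3 tsp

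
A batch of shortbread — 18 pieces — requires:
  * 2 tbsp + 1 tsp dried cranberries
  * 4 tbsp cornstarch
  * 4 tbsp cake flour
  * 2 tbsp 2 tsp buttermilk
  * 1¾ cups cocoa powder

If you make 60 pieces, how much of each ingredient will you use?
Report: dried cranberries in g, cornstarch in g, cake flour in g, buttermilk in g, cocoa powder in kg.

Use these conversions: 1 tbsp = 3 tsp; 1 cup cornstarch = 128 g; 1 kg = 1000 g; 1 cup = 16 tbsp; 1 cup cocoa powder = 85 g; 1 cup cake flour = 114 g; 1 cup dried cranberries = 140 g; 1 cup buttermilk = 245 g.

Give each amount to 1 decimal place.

Scaling factor: 60/18 = 10/3.
dried cranberries: (2 tbsp + 1 tsp = 7/3 tbsp) × 10/3 ÷ 16 tbsp/cup × 140 g/cup ≈ 68.1 g
cornstarch: 4 tbsp × 10/3 ÷ 16 tbsp/cup × 128 g/cup ≈ 106.7 g
cake flour: 4 tbsp × 10/3 ÷ 16 tbsp/cup × 114 g/cup = 95.0 g
buttermilk: (2 tbsp + 2 tsp = 8/3 tbsp) × 10/3 ÷ 16 tbsp/cup × 245 g/cup ≈ 136.1 g
cocoa powder: 1.75 cup × 10/3 × 85 g/cup ÷ 1000 g/kg ≈ 0.5 kg

dried cranberries: 68.1 g; cornstarch: 106.7 g; cake flour: 95.0 g; buttermilk: 136.1 g; cocoa powder: 0.5 kg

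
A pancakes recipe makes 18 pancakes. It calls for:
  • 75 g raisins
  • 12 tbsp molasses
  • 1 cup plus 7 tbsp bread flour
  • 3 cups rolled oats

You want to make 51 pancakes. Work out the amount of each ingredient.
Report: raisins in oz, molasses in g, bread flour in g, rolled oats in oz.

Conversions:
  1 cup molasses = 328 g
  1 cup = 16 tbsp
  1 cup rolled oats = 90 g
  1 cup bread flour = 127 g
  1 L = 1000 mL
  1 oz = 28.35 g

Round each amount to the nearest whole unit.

Scaling factor: 51/18 = 17/6.
raisins: 75 g × 17/6 ÷ 28.35 g/oz ≈ 7 oz
molasses: 12 tbsp × 17/6 ÷ 16 tbsp/cup × 328 g/cup = 697 g
bread flour: (1 cup + 7 tbsp = 1.4375 cup) × 17/6 × 127 g/cup ≈ 517 g
rolled oats: 3 cup × 17/6 × 90 g/cup ÷ 28.35 g/oz ≈ 27 oz

raisins: 7 oz; molasses: 697 g; bread flour: 517 g; rolled oats: 27 oz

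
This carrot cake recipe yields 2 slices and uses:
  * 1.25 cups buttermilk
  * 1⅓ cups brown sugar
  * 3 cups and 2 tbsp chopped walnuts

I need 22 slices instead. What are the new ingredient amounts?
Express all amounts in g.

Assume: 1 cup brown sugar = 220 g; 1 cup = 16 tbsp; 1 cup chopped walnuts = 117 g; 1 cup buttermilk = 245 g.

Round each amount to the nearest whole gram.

Scaling factor: 22/2 = 11.
buttermilk: 1.25 cup × 11 × 245 g/cup ≈ 3369 g
brown sugar: 4/3 cup × 11 × 220 g/cup ≈ 3227 g
chopped walnuts: (3 cup + 2 tbsp = 3.125 cup) × 11 × 117 g/cup ≈ 4022 g

buttermilk: 3369 g; brown sugar: 3227 g; chopped walnuts: 4022 g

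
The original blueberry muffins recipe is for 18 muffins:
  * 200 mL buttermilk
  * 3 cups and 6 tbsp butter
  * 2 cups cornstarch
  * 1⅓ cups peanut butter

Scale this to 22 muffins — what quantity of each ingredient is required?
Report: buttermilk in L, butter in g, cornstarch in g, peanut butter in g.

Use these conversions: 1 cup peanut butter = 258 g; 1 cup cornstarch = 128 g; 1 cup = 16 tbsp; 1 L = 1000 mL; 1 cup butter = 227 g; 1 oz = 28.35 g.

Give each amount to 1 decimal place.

Scaling factor: 22/18 = 11/9.
buttermilk: 200 mL × 11/9 ÷ 1000 mL/L ≈ 0.2 L
butter: (3 cup + 6 tbsp = 3.375 cup) × 11/9 × 227 g/cup ≈ 936.4 g
cornstarch: 2 cup × 11/9 × 128 g/cup ≈ 312.9 g
peanut butter: 4/3 cup × 11/9 × 258 g/cup ≈ 420.4 g

buttermilk: 0.2 L; butter: 936.4 g; cornstarch: 312.9 g; peanut butter: 420.4 g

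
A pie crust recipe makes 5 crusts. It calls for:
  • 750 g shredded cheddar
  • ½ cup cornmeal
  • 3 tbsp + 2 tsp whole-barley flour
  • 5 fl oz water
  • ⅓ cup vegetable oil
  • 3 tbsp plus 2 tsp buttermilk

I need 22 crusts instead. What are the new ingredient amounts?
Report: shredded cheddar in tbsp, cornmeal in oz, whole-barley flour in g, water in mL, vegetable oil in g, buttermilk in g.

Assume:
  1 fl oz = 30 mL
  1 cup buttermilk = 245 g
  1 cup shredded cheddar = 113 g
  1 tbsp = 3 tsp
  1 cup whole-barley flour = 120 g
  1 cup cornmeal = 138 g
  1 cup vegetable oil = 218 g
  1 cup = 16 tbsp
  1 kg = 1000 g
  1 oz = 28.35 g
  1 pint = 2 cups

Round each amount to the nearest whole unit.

Scaling factor: 22/5 = 4.4.
shredded cheddar: 750 g × 22/5 ÷ 113 g/cup × 16 tbsp/cup ≈ 467 tbsp
cornmeal: 0.5 cup × 22/5 × 138 g/cup ÷ 28.35 g/oz ≈ 11 oz
whole-barley flour: (3 tbsp + 2 tsp = 11/3 tbsp) × 22/5 ÷ 16 tbsp/cup × 120 g/cup = 121 g
water: 5 fl oz × 22/5 × 30 mL/fl oz = 660 mL
vegetable oil: 1/3 cup × 22/5 × 218 g/cup ≈ 320 g
buttermilk: (3 tbsp + 2 tsp = 11/3 tbsp) × 22/5 ÷ 16 tbsp/cup × 245 g/cup ≈ 247 g

shredded cheddar: 467 tbsp; cornmeal: 11 oz; whole-barley flour: 121 g; water: 660 mL; vegetable oil: 320 g; buttermilk: 247 g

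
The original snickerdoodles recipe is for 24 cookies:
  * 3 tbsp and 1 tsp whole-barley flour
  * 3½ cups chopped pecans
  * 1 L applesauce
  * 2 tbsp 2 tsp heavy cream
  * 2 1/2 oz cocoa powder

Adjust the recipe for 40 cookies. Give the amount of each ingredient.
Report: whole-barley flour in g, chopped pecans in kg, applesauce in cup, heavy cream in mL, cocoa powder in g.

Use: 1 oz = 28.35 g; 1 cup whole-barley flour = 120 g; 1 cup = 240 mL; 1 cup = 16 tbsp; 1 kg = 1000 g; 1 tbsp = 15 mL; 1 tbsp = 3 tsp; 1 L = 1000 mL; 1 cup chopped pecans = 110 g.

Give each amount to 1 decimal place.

whole-barley flour: 41.7 g; chopped pecans: 0.6 kg; applesauce: 6.9 cup; heavy cream: 66.7 mL; cocoa powder: 118.1 g

Scaling factor: 40/24 = 5/3.
whole-barley flour: (3 tbsp + 1 tsp = 10/3 tbsp) × 5/3 ÷ 16 tbsp/cup × 120 g/cup ≈ 41.7 g
chopped pecans: 3.5 cup × 5/3 × 110 g/cup ÷ 1000 g/kg ≈ 0.6 kg
applesauce: 1 L × 5/3 × 1000 mL/L ÷ 240 mL/cup ≈ 6.9 cup
heavy cream: (2 tbsp + 2 tsp = 8/3 tbsp) × 5/3 × 15 mL/tbsp ≈ 66.7 mL
cocoa powder: 2.5 oz × 5/3 × 28.35 g/oz ≈ 118.1 g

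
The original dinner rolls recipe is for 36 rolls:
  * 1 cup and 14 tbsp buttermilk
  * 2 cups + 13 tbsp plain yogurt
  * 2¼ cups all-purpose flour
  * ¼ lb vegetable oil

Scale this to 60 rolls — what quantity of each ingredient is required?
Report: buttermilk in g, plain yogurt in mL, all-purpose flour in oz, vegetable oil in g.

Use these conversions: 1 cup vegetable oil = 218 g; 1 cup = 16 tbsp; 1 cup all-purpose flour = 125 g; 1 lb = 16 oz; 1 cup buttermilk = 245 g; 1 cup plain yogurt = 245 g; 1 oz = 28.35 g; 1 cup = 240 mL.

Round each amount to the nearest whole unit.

buttermilk: 766 g; plain yogurt: 1125 mL; all-purpose flour: 17 oz; vegetable oil: 189 g

Scaling factor: 60/36 = 5/3.
buttermilk: (1 cup + 14 tbsp = 1.875 cup) × 5/3 × 245 g/cup ≈ 766 g
plain yogurt: (2 cup + 13 tbsp = 2.8125 cup) × 5/3 × 240 mL/cup = 1125 mL
all-purpose flour: 2.25 cup × 5/3 × 125 g/cup ÷ 28.35 g/oz ≈ 17 oz
vegetable oil: 0.25 lb × 5/3 × 16 oz/lb × 28.35 g/oz = 189 g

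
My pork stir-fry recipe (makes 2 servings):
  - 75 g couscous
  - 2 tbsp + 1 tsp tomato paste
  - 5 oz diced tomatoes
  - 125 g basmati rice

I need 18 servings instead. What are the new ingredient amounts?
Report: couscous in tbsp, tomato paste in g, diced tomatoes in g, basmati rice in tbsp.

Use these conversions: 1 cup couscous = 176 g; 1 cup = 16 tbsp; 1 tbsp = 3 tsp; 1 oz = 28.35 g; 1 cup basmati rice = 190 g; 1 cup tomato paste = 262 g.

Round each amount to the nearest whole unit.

Scaling factor: 18/2 = 9.
couscous: 75 g × 9 ÷ 176 g/cup × 16 tbsp/cup ≈ 61 tbsp
tomato paste: (2 tbsp + 1 tsp = 7/3 tbsp) × 9 ÷ 16 tbsp/cup × 262 g/cup ≈ 344 g
diced tomatoes: 5 oz × 9 × 28.35 g/oz ≈ 1276 g
basmati rice: 125 g × 9 ÷ 190 g/cup × 16 tbsp/cup ≈ 95 tbsp

couscous: 61 tbsp; tomato paste: 344 g; diced tomatoes: 1276 g; basmati rice: 95 tbsp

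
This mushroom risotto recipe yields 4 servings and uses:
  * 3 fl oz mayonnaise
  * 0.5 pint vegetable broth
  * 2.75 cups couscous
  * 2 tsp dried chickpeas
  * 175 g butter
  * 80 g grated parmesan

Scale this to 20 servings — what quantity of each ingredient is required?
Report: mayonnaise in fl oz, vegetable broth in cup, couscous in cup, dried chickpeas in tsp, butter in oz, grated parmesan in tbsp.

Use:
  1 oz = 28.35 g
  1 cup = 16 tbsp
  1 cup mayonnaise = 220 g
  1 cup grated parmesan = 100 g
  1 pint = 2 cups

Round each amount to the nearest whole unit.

mayonnaise: 15 fl oz; vegetable broth: 5 cup; couscous: 14 cup; dried chickpeas: 10 tsp; butter: 31 oz; grated parmesan: 64 tbsp

Scaling factor: 20/4 = 5.
mayonnaise: 3 fl oz × 5 = 15 fl oz
vegetable broth: 0.5 pint × 5 × 2 cup/pint = 5 cup
couscous: 2.75 cup × 5 ≈ 14 cup
dried chickpeas: 2 tsp × 5 = 10 tsp
butter: 175 g × 5 ÷ 28.35 g/oz ≈ 31 oz
grated parmesan: 80 g × 5 ÷ 100 g/cup × 16 tbsp/cup = 64 tbsp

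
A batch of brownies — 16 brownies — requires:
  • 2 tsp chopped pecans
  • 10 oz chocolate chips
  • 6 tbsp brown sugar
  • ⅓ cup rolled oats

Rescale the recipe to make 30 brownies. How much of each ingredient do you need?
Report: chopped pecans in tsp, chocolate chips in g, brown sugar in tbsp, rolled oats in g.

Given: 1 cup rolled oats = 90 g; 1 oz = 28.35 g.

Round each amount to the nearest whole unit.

Scaling factor: 30/16 = 15/8 = 1.875.
chopped pecans: 2 tsp × 15/8 ≈ 4 tsp
chocolate chips: 10 oz × 15/8 × 28.35 g/oz ≈ 532 g
brown sugar: 6 tbsp × 15/8 ≈ 11 tbsp
rolled oats: 1/3 cup × 15/8 × 90 g/cup ≈ 56 g

chopped pecans: 4 tsp; chocolate chips: 532 g; brown sugar: 11 tbsp; rolled oats: 56 g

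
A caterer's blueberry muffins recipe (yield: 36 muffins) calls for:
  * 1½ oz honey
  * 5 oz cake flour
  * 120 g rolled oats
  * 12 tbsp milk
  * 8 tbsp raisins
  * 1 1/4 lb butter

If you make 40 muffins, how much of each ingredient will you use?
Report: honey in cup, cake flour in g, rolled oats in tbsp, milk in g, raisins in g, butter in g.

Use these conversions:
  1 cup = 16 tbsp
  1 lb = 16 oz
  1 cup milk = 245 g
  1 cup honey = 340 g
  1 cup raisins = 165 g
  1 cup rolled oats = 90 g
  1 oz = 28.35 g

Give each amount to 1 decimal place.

honey: 0.1 cup; cake flour: 157.5 g; rolled oats: 23.7 tbsp; milk: 204.2 g; raisins: 91.7 g; butter: 630.0 g

Scaling factor: 40/36 = 10/9.
honey: 1.5 oz × 10/9 × 28.35 g/oz ÷ 340 g/cup ≈ 0.1 cup
cake flour: 5 oz × 10/9 × 28.35 g/oz = 157.5 g
rolled oats: 120 g × 10/9 ÷ 90 g/cup × 16 tbsp/cup ≈ 23.7 tbsp
milk: 12 tbsp × 10/9 ÷ 16 tbsp/cup × 245 g/cup ≈ 204.2 g
raisins: 8 tbsp × 10/9 ÷ 16 tbsp/cup × 165 g/cup ≈ 91.7 g
butter: 1.25 lb × 10/9 × 16 oz/lb × 28.35 g/oz = 630.0 g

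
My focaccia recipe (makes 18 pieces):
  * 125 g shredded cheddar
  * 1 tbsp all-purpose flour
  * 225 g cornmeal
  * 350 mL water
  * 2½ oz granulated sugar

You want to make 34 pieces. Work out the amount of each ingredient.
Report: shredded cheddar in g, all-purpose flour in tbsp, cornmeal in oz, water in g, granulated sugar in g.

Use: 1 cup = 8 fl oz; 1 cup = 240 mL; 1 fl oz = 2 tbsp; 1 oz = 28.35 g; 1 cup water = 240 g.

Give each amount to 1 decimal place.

Scaling factor: 34/18 = 17/9.
shredded cheddar: 125 g × 17/9 ≈ 236.1 g
all-purpose flour: 1 tbsp × 17/9 ≈ 1.9 tbsp
cornmeal: 225 g × 17/9 ÷ 28.35 g/oz ≈ 15.0 oz
water: 350 mL × 17/9 ÷ 240 mL/cup × 240 g/cup ≈ 661.1 g
granulated sugar: 2.5 oz × 17/9 × 28.35 g/oz ≈ 133.9 g

shredded cheddar: 236.1 g; all-purpose flour: 1.9 tbsp; cornmeal: 15.0 oz; water: 661.1 g; granulated sugar: 133.9 g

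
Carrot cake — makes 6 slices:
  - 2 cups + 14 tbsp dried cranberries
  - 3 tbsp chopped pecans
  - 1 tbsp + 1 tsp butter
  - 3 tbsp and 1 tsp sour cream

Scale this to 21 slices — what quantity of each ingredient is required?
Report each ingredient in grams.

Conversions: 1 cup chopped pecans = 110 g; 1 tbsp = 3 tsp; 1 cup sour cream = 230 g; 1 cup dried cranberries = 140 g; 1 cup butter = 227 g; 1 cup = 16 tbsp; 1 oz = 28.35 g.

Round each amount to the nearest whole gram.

Scaling factor: 21/6 = 7/2 = 3.5.
dried cranberries: (2 cup + 14 tbsp = 2.875 cup) × 7/2 × 140 g/cup ≈ 1409 g
chopped pecans: 3 tbsp × 7/2 ÷ 16 tbsp/cup × 110 g/cup ≈ 72 g
butter: (1 tbsp + 1 tsp = 4/3 tbsp) × 7/2 ÷ 16 tbsp/cup × 227 g/cup ≈ 66 g
sour cream: (3 tbsp + 1 tsp = 10/3 tbsp) × 7/2 ÷ 16 tbsp/cup × 230 g/cup ≈ 168 g

dried cranberries: 1409 g; chopped pecans: 72 g; butter: 66 g; sour cream: 168 g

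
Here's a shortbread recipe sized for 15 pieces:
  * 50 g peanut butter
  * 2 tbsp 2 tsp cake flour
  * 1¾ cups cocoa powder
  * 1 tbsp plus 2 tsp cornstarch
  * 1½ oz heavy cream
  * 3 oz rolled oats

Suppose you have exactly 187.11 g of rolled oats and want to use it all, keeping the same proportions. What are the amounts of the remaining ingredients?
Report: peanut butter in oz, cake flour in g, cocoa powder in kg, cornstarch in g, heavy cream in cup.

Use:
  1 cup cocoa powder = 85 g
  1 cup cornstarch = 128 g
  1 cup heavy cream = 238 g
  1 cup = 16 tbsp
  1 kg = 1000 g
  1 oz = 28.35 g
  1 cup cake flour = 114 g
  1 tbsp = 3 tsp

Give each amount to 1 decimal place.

The original recipe has 85.05 g of rolled oats, so the scaling factor is 187.11 ÷ 85.05 = 11/5 = 2.2.
peanut butter: 50 g × 11/5 ÷ 28.35 g/oz ≈ 3.9 oz
cake flour: (2 tbsp + 2 tsp = 8/3 tbsp) × 11/5 ÷ 16 tbsp/cup × 114 g/cup = 41.8 g
cocoa powder: 1.75 cup × 11/5 × 85 g/cup ÷ 1000 g/kg ≈ 0.3 kg
cornstarch: (1 tbsp + 2 tsp = 5/3 tbsp) × 11/5 ÷ 16 tbsp/cup × 128 g/cup ≈ 29.3 g
heavy cream: 1.5 oz × 11/5 × 28.35 g/oz ÷ 238 g/cup ≈ 0.4 cup

peanut butter: 3.9 oz; cake flour: 41.8 g; cocoa powder: 0.3 kg; cornstarch: 29.3 g; heavy cream: 0.4 cup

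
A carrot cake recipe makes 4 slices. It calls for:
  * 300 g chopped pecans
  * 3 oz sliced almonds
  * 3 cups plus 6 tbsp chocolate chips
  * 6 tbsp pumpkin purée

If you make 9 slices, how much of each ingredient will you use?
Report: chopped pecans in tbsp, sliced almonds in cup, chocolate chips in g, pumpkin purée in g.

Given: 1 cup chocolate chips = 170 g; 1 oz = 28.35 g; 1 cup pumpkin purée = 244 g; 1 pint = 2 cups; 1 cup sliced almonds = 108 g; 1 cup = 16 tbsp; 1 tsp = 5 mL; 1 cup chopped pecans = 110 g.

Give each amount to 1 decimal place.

chopped pecans: 98.2 tbsp; sliced almonds: 1.8 cup; chocolate chips: 1290.9 g; pumpkin purée: 205.9 g

Scaling factor: 9/4 = 2.25.
chopped pecans: 300 g × 9/4 ÷ 110 g/cup × 16 tbsp/cup ≈ 98.2 tbsp
sliced almonds: 3 oz × 9/4 × 28.35 g/oz ÷ 108 g/cup ≈ 1.8 cup
chocolate chips: (3 cup + 6 tbsp = 3.375 cup) × 9/4 × 170 g/cup ≈ 1290.9 g
pumpkin purée: 6 tbsp × 9/4 ÷ 16 tbsp/cup × 244 g/cup ≈ 205.9 g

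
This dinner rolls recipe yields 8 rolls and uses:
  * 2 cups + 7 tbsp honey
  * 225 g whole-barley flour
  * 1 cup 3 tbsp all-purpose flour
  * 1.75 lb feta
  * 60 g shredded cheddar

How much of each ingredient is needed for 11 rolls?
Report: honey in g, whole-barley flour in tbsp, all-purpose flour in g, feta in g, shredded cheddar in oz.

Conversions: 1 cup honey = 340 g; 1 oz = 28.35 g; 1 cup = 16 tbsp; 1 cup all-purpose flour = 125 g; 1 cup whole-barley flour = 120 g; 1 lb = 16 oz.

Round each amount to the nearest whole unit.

honey: 1140 g; whole-barley flour: 41 tbsp; all-purpose flour: 204 g; feta: 1091 g; shredded cheddar: 3 oz

Scaling factor: 11/8 = 1.375.
honey: (2 cup + 7 tbsp = 2.4375 cup) × 11/8 × 340 g/cup ≈ 1140 g
whole-barley flour: 225 g × 11/8 ÷ 120 g/cup × 16 tbsp/cup ≈ 41 tbsp
all-purpose flour: (1 cup + 3 tbsp = 1.1875 cup) × 11/8 × 125 g/cup ≈ 204 g
feta: 1.75 lb × 11/8 × 16 oz/lb × 28.35 g/oz ≈ 1091 g
shredded cheddar: 60 g × 11/8 ÷ 28.35 g/oz ≈ 3 oz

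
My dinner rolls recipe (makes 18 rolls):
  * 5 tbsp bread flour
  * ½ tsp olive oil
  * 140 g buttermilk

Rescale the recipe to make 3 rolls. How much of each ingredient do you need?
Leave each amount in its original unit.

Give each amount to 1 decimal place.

Scaling factor: 3/18 = 1/6.
bread flour: 5 tbsp × 1/6 ≈ 0.8 tbsp
olive oil: 0.5 tsp × 1/6 ≈ 0.1 tsp
buttermilk: 140 g × 1/6 ≈ 23.3 g

bread flour: 0.8 tbsp; olive oil: 0.1 tsp; buttermilk: 23.3 g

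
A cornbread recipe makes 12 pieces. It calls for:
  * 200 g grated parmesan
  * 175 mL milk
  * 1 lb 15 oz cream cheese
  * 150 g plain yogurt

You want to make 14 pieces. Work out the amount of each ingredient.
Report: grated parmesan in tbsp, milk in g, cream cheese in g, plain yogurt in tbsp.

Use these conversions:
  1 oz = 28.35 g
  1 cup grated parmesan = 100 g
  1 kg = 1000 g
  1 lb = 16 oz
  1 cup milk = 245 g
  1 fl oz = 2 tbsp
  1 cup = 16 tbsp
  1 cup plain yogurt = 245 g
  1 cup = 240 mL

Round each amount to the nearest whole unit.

grated parmesan: 37 tbsp; milk: 208 g; cream cheese: 1025 g; plain yogurt: 11 tbsp

Scaling factor: 14/12 = 7/6.
grated parmesan: 200 g × 7/6 ÷ 100 g/cup × 16 tbsp/cup ≈ 37 tbsp
milk: 175 mL × 7/6 ÷ 240 mL/cup × 245 g/cup ≈ 208 g
cream cheese: (1 lb + 15 oz = 1.9375 lb) × 7/6 × 16 oz/lb × 28.35 g/oz ≈ 1025 g
plain yogurt: 150 g × 7/6 ÷ 245 g/cup × 16 tbsp/cup ≈ 11 tbsp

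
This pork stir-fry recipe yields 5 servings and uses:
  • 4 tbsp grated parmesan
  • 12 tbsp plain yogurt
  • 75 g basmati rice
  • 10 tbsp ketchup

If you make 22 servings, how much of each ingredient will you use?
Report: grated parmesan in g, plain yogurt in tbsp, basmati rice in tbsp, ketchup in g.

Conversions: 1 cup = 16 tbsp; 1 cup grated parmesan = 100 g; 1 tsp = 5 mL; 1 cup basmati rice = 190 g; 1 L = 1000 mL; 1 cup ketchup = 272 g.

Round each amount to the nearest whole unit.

grated parmesan: 110 g; plain yogurt: 53 tbsp; basmati rice: 28 tbsp; ketchup: 748 g

Scaling factor: 22/5 = 4.4.
grated parmesan: 4 tbsp × 22/5 ÷ 16 tbsp/cup × 100 g/cup = 110 g
plain yogurt: 12 tbsp × 22/5 ≈ 53 tbsp
basmati rice: 75 g × 22/5 ÷ 190 g/cup × 16 tbsp/cup ≈ 28 tbsp
ketchup: 10 tbsp × 22/5 ÷ 16 tbsp/cup × 272 g/cup = 748 g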